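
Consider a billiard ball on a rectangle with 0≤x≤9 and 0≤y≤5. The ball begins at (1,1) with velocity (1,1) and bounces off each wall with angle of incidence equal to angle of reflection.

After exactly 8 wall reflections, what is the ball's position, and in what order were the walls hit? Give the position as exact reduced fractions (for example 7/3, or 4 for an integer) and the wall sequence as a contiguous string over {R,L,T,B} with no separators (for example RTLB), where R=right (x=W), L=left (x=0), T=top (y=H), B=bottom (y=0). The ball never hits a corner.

1. t=4 → T at (5,5); v=(1,-1)
2. t=4 → R at (9,1); v=(-1,-1)
3. t=1 → B at (8,0); v=(-1,1)
4. t=5 → T at (3,5); v=(-1,-1)
5. t=3 → L at (0,2); v=(1,-1)
6. t=2 → B at (2,0); v=(1,1)
7. t=5 → T at (7,5); v=(1,-1)
8. t=2 → R at (9,3); v=(-1,-1)

Final position: (9,3)
Wall sequence: TRBTLBTR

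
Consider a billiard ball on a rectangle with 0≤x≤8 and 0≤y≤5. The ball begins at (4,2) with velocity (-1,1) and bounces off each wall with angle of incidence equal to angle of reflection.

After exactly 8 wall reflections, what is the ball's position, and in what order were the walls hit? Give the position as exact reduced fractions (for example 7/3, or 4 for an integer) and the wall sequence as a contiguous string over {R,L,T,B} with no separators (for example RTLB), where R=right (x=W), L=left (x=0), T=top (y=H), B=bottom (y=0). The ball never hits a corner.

Final position: (3,5)
Wall sequence: TLBRTBLT

1. t=3 → T at (1,5); v=(-1,-1)
2. t=1 → L at (0,4); v=(1,-1)
3. t=4 → B at (4,0); v=(1,1)
4. t=4 → R at (8,4); v=(-1,1)
5. t=1 → T at (7,5); v=(-1,-1)
6. t=5 → B at (2,0); v=(-1,1)
7. t=2 → L at (0,2); v=(1,1)
8. t=3 → T at (3,5); v=(1,-1)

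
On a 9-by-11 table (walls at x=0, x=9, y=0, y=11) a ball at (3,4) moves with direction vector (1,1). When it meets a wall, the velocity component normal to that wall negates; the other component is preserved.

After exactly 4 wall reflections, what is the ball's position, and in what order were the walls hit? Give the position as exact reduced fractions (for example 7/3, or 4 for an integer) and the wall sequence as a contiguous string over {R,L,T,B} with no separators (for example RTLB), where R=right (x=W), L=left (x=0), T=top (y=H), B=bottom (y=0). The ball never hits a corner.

Final position: (3,0)
Wall sequence: RTLB

1. t=6 → R at (9,10); v=(-1,1)
2. t=1 → T at (8,11); v=(-1,-1)
3. t=8 → L at (0,3); v=(1,-1)
4. t=3 → B at (3,0); v=(1,1)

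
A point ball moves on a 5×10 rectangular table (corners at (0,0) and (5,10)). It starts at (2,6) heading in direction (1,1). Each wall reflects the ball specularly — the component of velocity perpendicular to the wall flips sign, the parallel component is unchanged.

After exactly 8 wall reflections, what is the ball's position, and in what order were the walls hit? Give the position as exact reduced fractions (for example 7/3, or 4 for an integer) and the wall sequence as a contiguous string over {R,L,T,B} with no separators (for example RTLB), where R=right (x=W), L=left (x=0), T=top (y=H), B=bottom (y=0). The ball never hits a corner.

Final position: (4,10)
Wall sequence: RTLRBLRT

1. t=3 → R at (5,9); v=(-1,1)
2. t=1 → T at (4,10); v=(-1,-1)
3. t=4 → L at (0,6); v=(1,-1)
4. t=5 → R at (5,1); v=(-1,-1)
5. t=1 → B at (4,0); v=(-1,1)
6. t=4 → L at (0,4); v=(1,1)
7. t=5 → R at (5,9); v=(-1,1)
8. t=1 → T at (4,10); v=(-1,-1)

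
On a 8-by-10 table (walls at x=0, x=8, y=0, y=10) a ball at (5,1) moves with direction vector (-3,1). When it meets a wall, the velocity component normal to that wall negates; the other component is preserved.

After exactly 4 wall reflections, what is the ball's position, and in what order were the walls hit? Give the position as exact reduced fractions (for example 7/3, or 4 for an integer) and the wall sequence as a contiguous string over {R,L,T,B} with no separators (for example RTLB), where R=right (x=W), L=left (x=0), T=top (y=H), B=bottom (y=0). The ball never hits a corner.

Final position: (6,10)
Wall sequence: LRLT

1. t=5/3 → L at (0,8/3); v=(3,1)
2. t=8/3 → R at (8,16/3); v=(-3,1)
3. t=8/3 → L at (0,8); v=(3,1)
4. t=2 → T at (6,10); v=(3,-1)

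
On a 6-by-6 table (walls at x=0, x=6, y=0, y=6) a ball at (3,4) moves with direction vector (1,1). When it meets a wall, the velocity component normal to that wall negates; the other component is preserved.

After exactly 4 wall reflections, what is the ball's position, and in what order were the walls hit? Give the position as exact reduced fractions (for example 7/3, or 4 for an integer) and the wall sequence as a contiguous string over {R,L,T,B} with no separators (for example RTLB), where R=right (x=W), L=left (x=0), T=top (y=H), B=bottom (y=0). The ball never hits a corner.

1. t=2 → T at (5,6); v=(1,-1)
2. t=1 → R at (6,5); v=(-1,-1)
3. t=5 → B at (1,0); v=(-1,1)
4. t=1 → L at (0,1); v=(1,1)

Final position: (0,1)
Wall sequence: TRBL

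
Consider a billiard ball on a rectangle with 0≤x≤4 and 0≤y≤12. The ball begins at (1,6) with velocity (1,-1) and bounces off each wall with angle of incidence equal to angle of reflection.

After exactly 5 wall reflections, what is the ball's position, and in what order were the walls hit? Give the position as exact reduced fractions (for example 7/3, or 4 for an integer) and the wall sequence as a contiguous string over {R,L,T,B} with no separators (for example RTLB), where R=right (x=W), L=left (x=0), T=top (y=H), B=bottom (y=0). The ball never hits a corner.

1. t=3 → R at (4,3); v=(-1,-1)
2. t=3 → B at (1,0); v=(-1,1)
3. t=1 → L at (0,1); v=(1,1)
4. t=4 → R at (4,5); v=(-1,1)
5. t=4 → L at (0,9); v=(1,1)

Final position: (0,9)
Wall sequence: RBLRL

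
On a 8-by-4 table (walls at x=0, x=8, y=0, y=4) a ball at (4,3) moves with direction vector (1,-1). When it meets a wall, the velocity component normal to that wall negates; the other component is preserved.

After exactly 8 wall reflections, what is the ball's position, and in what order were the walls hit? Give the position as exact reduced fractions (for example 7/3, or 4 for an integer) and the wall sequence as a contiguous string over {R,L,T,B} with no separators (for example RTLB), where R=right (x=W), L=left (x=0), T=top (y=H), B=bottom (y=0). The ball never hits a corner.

1. t=3 → B at (7,0); v=(1,1)
2. t=1 → R at (8,1); v=(-1,1)
3. t=3 → T at (5,4); v=(-1,-1)
4. t=4 → B at (1,0); v=(-1,1)
5. t=1 → L at (0,1); v=(1,1)
6. t=3 → T at (3,4); v=(1,-1)
7. t=4 → B at (7,0); v=(1,1)
8. t=1 → R at (8,1); v=(-1,1)

Final position: (8,1)
Wall sequence: BRTBLTBR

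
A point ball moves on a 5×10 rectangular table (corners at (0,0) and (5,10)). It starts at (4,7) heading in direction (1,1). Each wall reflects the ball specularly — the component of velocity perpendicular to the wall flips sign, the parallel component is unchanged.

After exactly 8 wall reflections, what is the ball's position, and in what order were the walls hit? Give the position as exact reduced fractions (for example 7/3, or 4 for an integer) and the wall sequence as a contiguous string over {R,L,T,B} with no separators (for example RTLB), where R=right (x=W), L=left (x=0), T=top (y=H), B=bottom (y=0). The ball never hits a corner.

1. t=1 → R at (5,8); v=(-1,1)
2. t=2 → T at (3,10); v=(-1,-1)
3. t=3 → L at (0,7); v=(1,-1)
4. t=5 → R at (5,2); v=(-1,-1)
5. t=2 → B at (3,0); v=(-1,1)
6. t=3 → L at (0,3); v=(1,1)
7. t=5 → R at (5,8); v=(-1,1)
8. t=2 → T at (3,10); v=(-1,-1)

Final position: (3,10)
Wall sequence: RTLRBLRT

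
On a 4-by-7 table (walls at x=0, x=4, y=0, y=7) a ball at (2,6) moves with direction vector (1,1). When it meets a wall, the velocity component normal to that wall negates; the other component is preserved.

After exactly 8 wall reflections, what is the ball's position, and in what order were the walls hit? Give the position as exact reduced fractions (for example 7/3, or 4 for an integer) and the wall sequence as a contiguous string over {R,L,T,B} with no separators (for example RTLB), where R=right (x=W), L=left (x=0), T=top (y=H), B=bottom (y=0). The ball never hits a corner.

1. t=1 → T at (3,7); v=(1,-1)
2. t=1 → R at (4,6); v=(-1,-1)
3. t=4 → L at (0,2); v=(1,-1)
4. t=2 → B at (2,0); v=(1,1)
5. t=2 → R at (4,2); v=(-1,1)
6. t=4 → L at (0,6); v=(1,1)
7. t=1 → T at (1,7); v=(1,-1)
8. t=3 → R at (4,4); v=(-1,-1)

Final position: (4,4)
Wall sequence: TRLBRLTR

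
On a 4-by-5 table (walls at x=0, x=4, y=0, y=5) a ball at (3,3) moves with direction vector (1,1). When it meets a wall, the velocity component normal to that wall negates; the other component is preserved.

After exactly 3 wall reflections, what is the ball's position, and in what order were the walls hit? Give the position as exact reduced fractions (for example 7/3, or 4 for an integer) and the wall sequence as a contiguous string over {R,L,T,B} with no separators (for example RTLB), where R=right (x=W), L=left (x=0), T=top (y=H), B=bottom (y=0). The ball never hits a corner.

Final position: (0,2)
Wall sequence: RTL

1. t=1 → R at (4,4); v=(-1,1)
2. t=1 → T at (3,5); v=(-1,-1)
3. t=3 → L at (0,2); v=(1,-1)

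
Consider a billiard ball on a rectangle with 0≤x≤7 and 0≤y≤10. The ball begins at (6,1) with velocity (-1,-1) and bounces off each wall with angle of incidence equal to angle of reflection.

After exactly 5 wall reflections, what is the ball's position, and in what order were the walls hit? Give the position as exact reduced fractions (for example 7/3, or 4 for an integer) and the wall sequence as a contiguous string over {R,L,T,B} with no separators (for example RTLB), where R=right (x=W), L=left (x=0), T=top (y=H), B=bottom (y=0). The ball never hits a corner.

Final position: (0,1)
Wall sequence: BLTRL

1. t=1 → B at (5,0); v=(-1,1)
2. t=5 → L at (0,5); v=(1,1)
3. t=5 → T at (5,10); v=(1,-1)
4. t=2 → R at (7,8); v=(-1,-1)
5. t=7 → L at (0,1); v=(1,-1)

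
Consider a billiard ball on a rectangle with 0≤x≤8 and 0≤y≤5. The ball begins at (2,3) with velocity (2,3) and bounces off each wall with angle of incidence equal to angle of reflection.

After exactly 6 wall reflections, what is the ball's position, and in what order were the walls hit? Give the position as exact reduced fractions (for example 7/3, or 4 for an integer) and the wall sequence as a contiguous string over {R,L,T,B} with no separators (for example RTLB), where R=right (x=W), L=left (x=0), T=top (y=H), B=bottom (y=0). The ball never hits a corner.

1. t=2/3 → T at (10/3,5); v=(2,-3)
2. t=5/3 → B at (20/3,0); v=(2,3)
3. t=2/3 → R at (8,2); v=(-2,3)
4. t=1 → T at (6,5); v=(-2,-3)
5. t=5/3 → B at (8/3,0); v=(-2,3)
6. t=4/3 → L at (0,4); v=(2,3)

Final position: (0,4)
Wall sequence: TBRTBL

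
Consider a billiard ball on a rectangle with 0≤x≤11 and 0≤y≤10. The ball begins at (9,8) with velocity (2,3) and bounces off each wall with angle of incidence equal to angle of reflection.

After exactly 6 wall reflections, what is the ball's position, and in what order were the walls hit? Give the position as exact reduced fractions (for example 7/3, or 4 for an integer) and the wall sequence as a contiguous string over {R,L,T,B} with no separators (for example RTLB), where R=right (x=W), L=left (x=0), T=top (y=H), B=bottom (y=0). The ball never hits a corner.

1. t=2/3 → T at (31/3,10); v=(2,-3)
2. t=1/3 → R at (11,9); v=(-2,-3)
3. t=3 → B at (5,0); v=(-2,3)
4. t=5/2 → L at (0,15/2); v=(2,3)
5. t=5/6 → T at (5/3,10); v=(2,-3)
6. t=10/3 → B at (25/3,0); v=(2,3)

Final position: (25/3,0)
Wall sequence: TRBLTB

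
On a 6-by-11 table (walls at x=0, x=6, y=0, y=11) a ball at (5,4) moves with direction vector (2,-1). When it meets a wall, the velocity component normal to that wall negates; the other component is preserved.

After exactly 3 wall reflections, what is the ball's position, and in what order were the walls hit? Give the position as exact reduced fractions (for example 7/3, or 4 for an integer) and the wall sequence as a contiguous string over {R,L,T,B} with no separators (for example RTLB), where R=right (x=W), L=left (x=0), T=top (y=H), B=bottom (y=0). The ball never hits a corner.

1. t=1/2 → R at (6,7/2); v=(-2,-1)
2. t=3 → L at (0,1/2); v=(2,-1)
3. t=1/2 → B at (1,0); v=(2,1)

Final position: (1,0)
Wall sequence: RLB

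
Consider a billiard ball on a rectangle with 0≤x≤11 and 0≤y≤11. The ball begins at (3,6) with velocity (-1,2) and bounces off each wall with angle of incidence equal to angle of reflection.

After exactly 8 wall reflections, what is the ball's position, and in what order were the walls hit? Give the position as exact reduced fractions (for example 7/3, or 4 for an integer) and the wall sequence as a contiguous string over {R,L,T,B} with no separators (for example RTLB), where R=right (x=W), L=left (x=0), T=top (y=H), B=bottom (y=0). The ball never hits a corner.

1. t=5/2 → T at (1/2,11); v=(-1,-2)
2. t=1/2 → L at (0,10); v=(1,-2)
3. t=5 → B at (5,0); v=(1,2)
4. t=11/2 → T at (21/2,11); v=(1,-2)
5. t=1/2 → R at (11,10); v=(-1,-2)
6. t=5 → B at (6,0); v=(-1,2)
7. t=11/2 → T at (1/2,11); v=(-1,-2)
8. t=1/2 → L at (0,10); v=(1,-2)

Final position: (0,10)
Wall sequence: TLBTRBTL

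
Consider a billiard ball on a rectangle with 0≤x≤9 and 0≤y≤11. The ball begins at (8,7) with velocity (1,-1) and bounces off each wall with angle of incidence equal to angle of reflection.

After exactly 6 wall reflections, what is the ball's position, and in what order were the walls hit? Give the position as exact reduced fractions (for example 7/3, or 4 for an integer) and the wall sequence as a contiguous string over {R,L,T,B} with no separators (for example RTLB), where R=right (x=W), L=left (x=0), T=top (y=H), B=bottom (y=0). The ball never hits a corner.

Final position: (0,1)
Wall sequence: RBLTRL

1. t=1 → R at (9,6); v=(-1,-1)
2. t=6 → B at (3,0); v=(-1,1)
3. t=3 → L at (0,3); v=(1,1)
4. t=8 → T at (8,11); v=(1,-1)
5. t=1 → R at (9,10); v=(-1,-1)
6. t=9 → L at (0,1); v=(1,-1)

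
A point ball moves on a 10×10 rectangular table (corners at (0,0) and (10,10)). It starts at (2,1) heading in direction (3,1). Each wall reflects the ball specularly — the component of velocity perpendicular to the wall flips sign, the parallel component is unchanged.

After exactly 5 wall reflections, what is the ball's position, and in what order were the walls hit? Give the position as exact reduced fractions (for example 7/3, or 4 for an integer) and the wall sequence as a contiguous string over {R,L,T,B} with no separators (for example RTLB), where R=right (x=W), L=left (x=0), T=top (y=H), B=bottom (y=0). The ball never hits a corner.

1. t=8/3 → R at (10,11/3); v=(-3,1)
2. t=10/3 → L at (0,7); v=(3,1)
3. t=3 → T at (9,10); v=(3,-1)
4. t=1/3 → R at (10,29/3); v=(-3,-1)
5. t=10/3 → L at (0,19/3); v=(3,-1)

Final position: (0,19/3)
Wall sequence: RLTRL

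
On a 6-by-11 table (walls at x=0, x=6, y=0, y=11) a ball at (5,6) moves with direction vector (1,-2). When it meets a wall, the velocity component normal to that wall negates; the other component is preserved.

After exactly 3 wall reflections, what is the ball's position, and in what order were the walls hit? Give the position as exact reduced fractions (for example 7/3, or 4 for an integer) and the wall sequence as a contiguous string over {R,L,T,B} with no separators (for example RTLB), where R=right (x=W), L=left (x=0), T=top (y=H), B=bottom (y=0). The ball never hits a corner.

Final position: (0,8)
Wall sequence: RBL

1. t=1 → R at (6,4); v=(-1,-2)
2. t=2 → B at (4,0); v=(-1,2)
3. t=4 → L at (0,8); v=(1,2)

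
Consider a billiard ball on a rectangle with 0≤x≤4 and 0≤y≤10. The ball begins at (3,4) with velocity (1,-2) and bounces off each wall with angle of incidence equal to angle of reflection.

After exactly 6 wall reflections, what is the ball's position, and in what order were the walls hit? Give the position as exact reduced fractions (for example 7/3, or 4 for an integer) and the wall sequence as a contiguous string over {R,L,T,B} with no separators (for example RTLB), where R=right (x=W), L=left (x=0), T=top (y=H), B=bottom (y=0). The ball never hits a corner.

1. t=1 → R at (4,2); v=(-1,-2)
2. t=1 → B at (3,0); v=(-1,2)
3. t=3 → L at (0,6); v=(1,2)
4. t=2 → T at (2,10); v=(1,-2)
5. t=2 → R at (4,6); v=(-1,-2)
6. t=3 → B at (1,0); v=(-1,2)

Final position: (1,0)
Wall sequence: RBLTRB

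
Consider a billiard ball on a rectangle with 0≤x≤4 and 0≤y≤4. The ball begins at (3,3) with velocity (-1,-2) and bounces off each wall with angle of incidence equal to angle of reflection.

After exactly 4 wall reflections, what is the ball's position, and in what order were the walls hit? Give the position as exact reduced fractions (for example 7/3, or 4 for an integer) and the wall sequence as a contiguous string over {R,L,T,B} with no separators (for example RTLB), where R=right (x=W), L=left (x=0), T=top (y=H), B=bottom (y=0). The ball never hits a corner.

1. t=3/2 → B at (3/2,0); v=(-1,2)
2. t=3/2 → L at (0,3); v=(1,2)
3. t=1/2 → T at (1/2,4); v=(1,-2)
4. t=2 → B at (5/2,0); v=(1,2)

Final position: (5/2,0)
Wall sequence: BLTB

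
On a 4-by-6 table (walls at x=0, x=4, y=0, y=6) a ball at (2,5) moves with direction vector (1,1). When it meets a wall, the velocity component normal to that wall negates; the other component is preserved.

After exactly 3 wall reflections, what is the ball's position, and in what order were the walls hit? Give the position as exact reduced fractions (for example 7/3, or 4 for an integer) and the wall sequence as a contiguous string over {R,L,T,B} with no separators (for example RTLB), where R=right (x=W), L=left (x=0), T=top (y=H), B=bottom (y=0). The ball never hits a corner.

1. t=1 → T at (3,6); v=(1,-1)
2. t=1 → R at (4,5); v=(-1,-1)
3. t=4 → L at (0,1); v=(1,-1)

Final position: (0,1)
Wall sequence: TRL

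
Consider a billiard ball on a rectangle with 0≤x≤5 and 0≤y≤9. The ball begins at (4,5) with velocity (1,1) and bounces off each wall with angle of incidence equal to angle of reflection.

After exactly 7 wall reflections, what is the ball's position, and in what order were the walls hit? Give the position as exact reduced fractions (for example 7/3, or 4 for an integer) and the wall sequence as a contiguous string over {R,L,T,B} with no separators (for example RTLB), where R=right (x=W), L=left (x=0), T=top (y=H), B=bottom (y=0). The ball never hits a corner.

Final position: (5,8)
Wall sequence: RTLRBLR

1. t=1 → R at (5,6); v=(-1,1)
2. t=3 → T at (2,9); v=(-1,-1)
3. t=2 → L at (0,7); v=(1,-1)
4. t=5 → R at (5,2); v=(-1,-1)
5. t=2 → B at (3,0); v=(-1,1)
6. t=3 → L at (0,3); v=(1,1)
7. t=5 → R at (5,8); v=(-1,1)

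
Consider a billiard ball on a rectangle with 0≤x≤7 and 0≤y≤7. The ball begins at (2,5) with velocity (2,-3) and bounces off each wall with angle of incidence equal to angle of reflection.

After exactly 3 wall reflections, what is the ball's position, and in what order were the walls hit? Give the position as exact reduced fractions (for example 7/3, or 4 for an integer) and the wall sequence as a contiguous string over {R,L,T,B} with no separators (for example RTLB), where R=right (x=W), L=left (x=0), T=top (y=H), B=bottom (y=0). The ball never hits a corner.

Final position: (4,7)
Wall sequence: BRT

1. t=5/3 → B at (16/3,0); v=(2,3)
2. t=5/6 → R at (7,5/2); v=(-2,3)
3. t=3/2 → T at (4,7); v=(-2,-3)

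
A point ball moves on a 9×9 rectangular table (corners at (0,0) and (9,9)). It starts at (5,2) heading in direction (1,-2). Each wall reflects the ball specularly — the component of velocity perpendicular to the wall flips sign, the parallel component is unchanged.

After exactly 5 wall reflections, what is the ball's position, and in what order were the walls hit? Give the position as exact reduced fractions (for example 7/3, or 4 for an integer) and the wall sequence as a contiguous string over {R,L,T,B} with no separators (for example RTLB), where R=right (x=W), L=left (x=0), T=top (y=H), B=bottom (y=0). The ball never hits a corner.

Final position: (0,6)
Wall sequence: BRTBL

1. t=1 → B at (6,0); v=(1,2)
2. t=3 → R at (9,6); v=(-1,2)
3. t=3/2 → T at (15/2,9); v=(-1,-2)
4. t=9/2 → B at (3,0); v=(-1,2)
5. t=3 → L at (0,6); v=(1,2)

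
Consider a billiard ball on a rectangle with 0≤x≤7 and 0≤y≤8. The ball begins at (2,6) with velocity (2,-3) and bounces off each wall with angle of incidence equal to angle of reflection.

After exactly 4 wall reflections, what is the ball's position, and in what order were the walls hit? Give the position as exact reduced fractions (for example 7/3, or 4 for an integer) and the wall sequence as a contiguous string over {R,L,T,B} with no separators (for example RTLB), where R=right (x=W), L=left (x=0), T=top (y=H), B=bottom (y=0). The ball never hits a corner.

1. t=2 → B at (6,0); v=(2,3)
2. t=1/2 → R at (7,3/2); v=(-2,3)
3. t=13/6 → T at (8/3,8); v=(-2,-3)
4. t=4/3 → L at (0,4); v=(2,-3)

Final position: (0,4)
Wall sequence: BRTL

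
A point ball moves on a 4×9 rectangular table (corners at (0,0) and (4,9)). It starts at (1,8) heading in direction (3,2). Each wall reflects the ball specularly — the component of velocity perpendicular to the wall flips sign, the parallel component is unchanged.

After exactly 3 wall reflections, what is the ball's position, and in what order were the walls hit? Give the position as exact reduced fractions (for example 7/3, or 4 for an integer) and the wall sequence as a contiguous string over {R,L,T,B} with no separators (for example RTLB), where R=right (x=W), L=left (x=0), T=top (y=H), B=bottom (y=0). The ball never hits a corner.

1. t=1/2 → T at (5/2,9); v=(3,-2)
2. t=1/2 → R at (4,8); v=(-3,-2)
3. t=4/3 → L at (0,16/3); v=(3,-2)

Final position: (0,16/3)
Wall sequence: TRL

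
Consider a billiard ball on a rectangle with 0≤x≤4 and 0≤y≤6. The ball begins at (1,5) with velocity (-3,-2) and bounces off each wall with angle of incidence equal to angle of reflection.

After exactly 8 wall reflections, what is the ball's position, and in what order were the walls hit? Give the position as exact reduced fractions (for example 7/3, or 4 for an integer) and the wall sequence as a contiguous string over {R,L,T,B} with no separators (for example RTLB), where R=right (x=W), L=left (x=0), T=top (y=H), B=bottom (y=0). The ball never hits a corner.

Final position: (4,3)
Wall sequence: LRBLRTLR

1. t=1/3 → L at (0,13/3); v=(3,-2)
2. t=4/3 → R at (4,5/3); v=(-3,-2)
3. t=5/6 → B at (3/2,0); v=(-3,2)
4. t=1/2 → L at (0,1); v=(3,2)
5. t=4/3 → R at (4,11/3); v=(-3,2)
6. t=7/6 → T at (1/2,6); v=(-3,-2)
7. t=1/6 → L at (0,17/3); v=(3,-2)
8. t=4/3 → R at (4,3); v=(-3,-2)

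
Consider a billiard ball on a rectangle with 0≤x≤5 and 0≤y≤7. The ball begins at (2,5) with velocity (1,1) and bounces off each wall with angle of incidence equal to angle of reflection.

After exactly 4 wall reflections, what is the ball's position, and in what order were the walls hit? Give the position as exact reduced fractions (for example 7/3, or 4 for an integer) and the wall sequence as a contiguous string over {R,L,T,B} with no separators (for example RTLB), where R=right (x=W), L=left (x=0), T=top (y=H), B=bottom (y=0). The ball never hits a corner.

1. t=2 → T at (4,7); v=(1,-1)
2. t=1 → R at (5,6); v=(-1,-1)
3. t=5 → L at (0,1); v=(1,-1)
4. t=1 → B at (1,0); v=(1,1)

Final position: (1,0)
Wall sequence: TRLB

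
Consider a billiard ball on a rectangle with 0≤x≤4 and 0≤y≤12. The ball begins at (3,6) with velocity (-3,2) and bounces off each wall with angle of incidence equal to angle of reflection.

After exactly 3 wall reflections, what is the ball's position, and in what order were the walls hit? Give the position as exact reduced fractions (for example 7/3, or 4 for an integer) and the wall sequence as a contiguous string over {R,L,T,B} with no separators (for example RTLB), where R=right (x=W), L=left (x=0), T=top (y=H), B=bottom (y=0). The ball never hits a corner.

1. t=1 → L at (0,8); v=(3,2)
2. t=4/3 → R at (4,32/3); v=(-3,2)
3. t=2/3 → T at (2,12); v=(-3,-2)

Final position: (2,12)
Wall sequence: LRT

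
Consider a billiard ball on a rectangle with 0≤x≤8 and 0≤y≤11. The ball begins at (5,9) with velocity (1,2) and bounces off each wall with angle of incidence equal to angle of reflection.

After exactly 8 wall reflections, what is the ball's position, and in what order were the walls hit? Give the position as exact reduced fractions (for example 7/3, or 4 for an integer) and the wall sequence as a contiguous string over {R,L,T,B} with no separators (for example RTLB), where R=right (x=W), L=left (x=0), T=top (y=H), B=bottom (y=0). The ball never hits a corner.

Final position: (4,11)
Wall sequence: TRBLTBRT

1. t=1 → T at (6,11); v=(1,-2)
2. t=2 → R at (8,7); v=(-1,-2)
3. t=7/2 → B at (9/2,0); v=(-1,2)
4. t=9/2 → L at (0,9); v=(1,2)
5. t=1 → T at (1,11); v=(1,-2)
6. t=11/2 → B at (13/2,0); v=(1,2)
7. t=3/2 → R at (8,3); v=(-1,2)
8. t=4 → T at (4,11); v=(-1,-2)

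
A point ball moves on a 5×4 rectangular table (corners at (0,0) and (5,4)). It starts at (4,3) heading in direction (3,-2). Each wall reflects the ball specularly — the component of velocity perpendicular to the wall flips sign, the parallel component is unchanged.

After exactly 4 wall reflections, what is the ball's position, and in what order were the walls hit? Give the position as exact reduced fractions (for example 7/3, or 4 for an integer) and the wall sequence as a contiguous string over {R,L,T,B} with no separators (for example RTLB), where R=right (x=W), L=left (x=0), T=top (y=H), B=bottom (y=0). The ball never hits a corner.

Final position: (9/2,4)
Wall sequence: RBLT

1. t=1/3 → R at (5,7/3); v=(-3,-2)
2. t=7/6 → B at (3/2,0); v=(-3,2)
3. t=1/2 → L at (0,1); v=(3,2)
4. t=3/2 → T at (9/2,4); v=(3,-2)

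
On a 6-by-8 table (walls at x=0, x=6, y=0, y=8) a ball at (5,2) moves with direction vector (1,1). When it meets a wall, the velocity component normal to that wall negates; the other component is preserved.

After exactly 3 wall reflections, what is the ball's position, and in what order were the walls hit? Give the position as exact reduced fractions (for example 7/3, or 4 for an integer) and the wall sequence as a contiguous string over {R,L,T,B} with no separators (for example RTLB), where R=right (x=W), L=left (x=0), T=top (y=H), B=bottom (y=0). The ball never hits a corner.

1. t=1 → R at (6,3); v=(-1,1)
2. t=5 → T at (1,8); v=(-1,-1)
3. t=1 → L at (0,7); v=(1,-1)

Final position: (0,7)
Wall sequence: RTL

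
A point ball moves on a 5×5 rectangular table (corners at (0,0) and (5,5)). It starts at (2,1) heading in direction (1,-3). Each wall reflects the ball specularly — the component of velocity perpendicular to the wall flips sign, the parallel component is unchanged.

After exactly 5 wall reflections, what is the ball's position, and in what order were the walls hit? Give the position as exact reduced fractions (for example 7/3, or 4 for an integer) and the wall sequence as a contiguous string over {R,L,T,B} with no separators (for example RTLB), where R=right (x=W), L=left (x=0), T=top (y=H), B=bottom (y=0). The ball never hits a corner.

Final position: (8/3,5)
Wall sequence: BTRBT

1. t=1/3 → B at (7/3,0); v=(1,3)
2. t=5/3 → T at (4,5); v=(1,-3)
3. t=1 → R at (5,2); v=(-1,-3)
4. t=2/3 → B at (13/3,0); v=(-1,3)
5. t=5/3 → T at (8/3,5); v=(-1,-3)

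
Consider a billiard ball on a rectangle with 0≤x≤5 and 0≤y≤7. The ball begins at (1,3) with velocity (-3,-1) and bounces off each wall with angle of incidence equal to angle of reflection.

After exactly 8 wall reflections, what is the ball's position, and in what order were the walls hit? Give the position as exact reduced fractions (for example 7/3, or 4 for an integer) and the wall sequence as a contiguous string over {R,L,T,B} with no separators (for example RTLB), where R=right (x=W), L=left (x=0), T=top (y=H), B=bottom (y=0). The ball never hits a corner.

Final position: (1,7)
Wall sequence: LRBLRLRT

1. t=1/3 → L at (0,8/3); v=(3,-1)
2. t=5/3 → R at (5,1); v=(-3,-1)
3. t=1 → B at (2,0); v=(-3,1)
4. t=2/3 → L at (0,2/3); v=(3,1)
5. t=5/3 → R at (5,7/3); v=(-3,1)
6. t=5/3 → L at (0,4); v=(3,1)
7. t=5/3 → R at (5,17/3); v=(-3,1)
8. t=4/3 → T at (1,7); v=(-3,-1)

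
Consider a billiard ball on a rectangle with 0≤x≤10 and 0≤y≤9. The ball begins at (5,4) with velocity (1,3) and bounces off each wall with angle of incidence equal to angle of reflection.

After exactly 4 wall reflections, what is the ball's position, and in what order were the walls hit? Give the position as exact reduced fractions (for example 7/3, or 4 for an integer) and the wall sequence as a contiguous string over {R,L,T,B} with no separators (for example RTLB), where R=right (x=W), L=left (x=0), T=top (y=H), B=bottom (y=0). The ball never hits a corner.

Final position: (22/3,9)
Wall sequence: TBRT

1. t=5/3 → T at (20/3,9); v=(1,-3)
2. t=3 → B at (29/3,0); v=(1,3)
3. t=1/3 → R at (10,1); v=(-1,3)
4. t=8/3 → T at (22/3,9); v=(-1,-3)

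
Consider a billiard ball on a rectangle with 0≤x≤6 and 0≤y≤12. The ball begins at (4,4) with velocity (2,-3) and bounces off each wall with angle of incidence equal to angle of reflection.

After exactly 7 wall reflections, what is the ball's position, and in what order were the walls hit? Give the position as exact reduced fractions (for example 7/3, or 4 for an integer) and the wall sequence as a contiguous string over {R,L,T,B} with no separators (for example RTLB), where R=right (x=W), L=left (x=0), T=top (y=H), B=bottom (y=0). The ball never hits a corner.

1. t=1 → R at (6,1); v=(-2,-3)
2. t=1/3 → B at (16/3,0); v=(-2,3)
3. t=8/3 → L at (0,8); v=(2,3)
4. t=4/3 → T at (8/3,12); v=(2,-3)
5. t=5/3 → R at (6,7); v=(-2,-3)
6. t=7/3 → B at (4/3,0); v=(-2,3)
7. t=2/3 → L at (0,2); v=(2,3)

Final position: (0,2)
Wall sequence: RBLTRBL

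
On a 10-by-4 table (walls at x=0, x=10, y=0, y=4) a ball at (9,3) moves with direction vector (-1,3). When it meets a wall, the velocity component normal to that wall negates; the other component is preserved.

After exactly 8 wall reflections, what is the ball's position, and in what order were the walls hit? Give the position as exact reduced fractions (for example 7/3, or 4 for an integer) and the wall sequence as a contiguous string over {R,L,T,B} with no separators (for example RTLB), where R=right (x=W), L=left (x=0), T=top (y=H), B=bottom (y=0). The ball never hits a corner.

1. t=1/3 → T at (26/3,4); v=(-1,-3)
2. t=4/3 → B at (22/3,0); v=(-1,3)
3. t=4/3 → T at (6,4); v=(-1,-3)
4. t=4/3 → B at (14/3,0); v=(-1,3)
5. t=4/3 → T at (10/3,4); v=(-1,-3)
6. t=4/3 → B at (2,0); v=(-1,3)
7. t=4/3 → T at (2/3,4); v=(-1,-3)
8. t=2/3 → L at (0,2); v=(1,-3)

Final position: (0,2)
Wall sequence: TBTBTBTL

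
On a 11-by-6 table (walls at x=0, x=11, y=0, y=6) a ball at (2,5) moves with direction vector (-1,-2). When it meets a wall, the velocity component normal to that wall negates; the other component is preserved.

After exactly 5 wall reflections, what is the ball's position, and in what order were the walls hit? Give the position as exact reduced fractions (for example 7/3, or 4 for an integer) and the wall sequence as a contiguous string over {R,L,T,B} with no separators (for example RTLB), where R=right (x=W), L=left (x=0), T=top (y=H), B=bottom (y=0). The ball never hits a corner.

Final position: (19/2,6)
Wall sequence: LBTBT

1. t=2 → L at (0,1); v=(1,-2)
2. t=1/2 → B at (1/2,0); v=(1,2)
3. t=3 → T at (7/2,6); v=(1,-2)
4. t=3 → B at (13/2,0); v=(1,2)
5. t=3 → T at (19/2,6); v=(1,-2)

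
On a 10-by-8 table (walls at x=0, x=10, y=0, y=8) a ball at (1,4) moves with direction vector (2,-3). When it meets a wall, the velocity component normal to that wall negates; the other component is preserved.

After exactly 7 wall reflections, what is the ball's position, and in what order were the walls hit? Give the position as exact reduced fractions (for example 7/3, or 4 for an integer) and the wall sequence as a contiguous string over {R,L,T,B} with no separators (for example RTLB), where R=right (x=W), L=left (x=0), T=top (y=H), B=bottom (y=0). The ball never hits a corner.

1. t=4/3 → B at (11/3,0); v=(2,3)
2. t=8/3 → T at (9,8); v=(2,-3)
3. t=1/2 → R at (10,13/2); v=(-2,-3)
4. t=13/6 → B at (17/3,0); v=(-2,3)
5. t=8/3 → T at (1/3,8); v=(-2,-3)
6. t=1/6 → L at (0,15/2); v=(2,-3)
7. t=5/2 → B at (5,0); v=(2,3)

Final position: (5,0)
Wall sequence: BTRBTLB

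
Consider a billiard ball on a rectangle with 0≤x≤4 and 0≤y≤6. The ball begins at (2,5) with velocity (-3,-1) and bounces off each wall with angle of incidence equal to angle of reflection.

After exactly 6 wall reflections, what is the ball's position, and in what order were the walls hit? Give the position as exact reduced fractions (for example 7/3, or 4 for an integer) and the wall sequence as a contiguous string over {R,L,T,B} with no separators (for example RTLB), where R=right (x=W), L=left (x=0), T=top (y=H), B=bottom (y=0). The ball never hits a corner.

Final position: (0,1)
Wall sequence: LRLRBL

1. t=2/3 → L at (0,13/3); v=(3,-1)
2. t=4/3 → R at (4,3); v=(-3,-1)
3. t=4/3 → L at (0,5/3); v=(3,-1)
4. t=4/3 → R at (4,1/3); v=(-3,-1)
5. t=1/3 → B at (3,0); v=(-3,1)
6. t=1 → L at (0,1); v=(3,1)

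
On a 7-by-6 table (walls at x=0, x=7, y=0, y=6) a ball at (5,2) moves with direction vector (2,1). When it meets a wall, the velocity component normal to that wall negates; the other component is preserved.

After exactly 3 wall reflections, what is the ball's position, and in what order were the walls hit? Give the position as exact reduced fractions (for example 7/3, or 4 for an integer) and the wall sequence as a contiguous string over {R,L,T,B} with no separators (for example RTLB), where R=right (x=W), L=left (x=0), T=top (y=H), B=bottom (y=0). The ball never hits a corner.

1. t=1 → R at (7,3); v=(-2,1)
2. t=3 → T at (1,6); v=(-2,-1)
3. t=1/2 → L at (0,11/2); v=(2,-1)

Final position: (0,11/2)
Wall sequence: RTL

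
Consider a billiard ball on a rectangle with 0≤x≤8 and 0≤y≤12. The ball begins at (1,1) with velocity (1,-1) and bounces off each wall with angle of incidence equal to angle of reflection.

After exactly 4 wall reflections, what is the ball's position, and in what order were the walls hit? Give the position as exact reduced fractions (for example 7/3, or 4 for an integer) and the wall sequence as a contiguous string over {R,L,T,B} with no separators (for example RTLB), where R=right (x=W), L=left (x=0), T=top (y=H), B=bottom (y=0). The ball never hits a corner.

1. t=1 → B at (2,0); v=(1,1)
2. t=6 → R at (8,6); v=(-1,1)
3. t=6 → T at (2,12); v=(-1,-1)
4. t=2 → L at (0,10); v=(1,-1)

Final position: (0,10)
Wall sequence: BRTL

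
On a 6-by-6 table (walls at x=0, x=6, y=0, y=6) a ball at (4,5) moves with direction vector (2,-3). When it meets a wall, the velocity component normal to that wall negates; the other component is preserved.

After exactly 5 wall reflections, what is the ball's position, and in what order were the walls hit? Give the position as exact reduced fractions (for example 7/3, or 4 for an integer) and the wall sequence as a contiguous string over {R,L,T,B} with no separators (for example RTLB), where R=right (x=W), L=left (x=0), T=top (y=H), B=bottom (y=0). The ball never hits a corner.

Final position: (10/3,0)
Wall sequence: RBTLB

1. t=1 → R at (6,2); v=(-2,-3)
2. t=2/3 → B at (14/3,0); v=(-2,3)
3. t=2 → T at (2/3,6); v=(-2,-3)
4. t=1/3 → L at (0,5); v=(2,-3)
5. t=5/3 → B at (10/3,0); v=(2,3)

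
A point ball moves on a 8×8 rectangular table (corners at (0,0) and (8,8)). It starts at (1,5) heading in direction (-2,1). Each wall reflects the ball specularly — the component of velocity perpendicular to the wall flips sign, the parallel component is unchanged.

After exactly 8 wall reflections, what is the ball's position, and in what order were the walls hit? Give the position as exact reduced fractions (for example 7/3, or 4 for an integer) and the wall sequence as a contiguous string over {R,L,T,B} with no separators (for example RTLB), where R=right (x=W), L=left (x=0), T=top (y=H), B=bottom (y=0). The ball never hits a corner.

Final position: (5,8)
Wall sequence: LTRLBRLT

1. t=1/2 → L at (0,11/2); v=(2,1)
2. t=5/2 → T at (5,8); v=(2,-1)
3. t=3/2 → R at (8,13/2); v=(-2,-1)
4. t=4 → L at (0,5/2); v=(2,-1)
5. t=5/2 → B at (5,0); v=(2,1)
6. t=3/2 → R at (8,3/2); v=(-2,1)
7. t=4 → L at (0,11/2); v=(2,1)
8. t=5/2 → T at (5,8); v=(2,-1)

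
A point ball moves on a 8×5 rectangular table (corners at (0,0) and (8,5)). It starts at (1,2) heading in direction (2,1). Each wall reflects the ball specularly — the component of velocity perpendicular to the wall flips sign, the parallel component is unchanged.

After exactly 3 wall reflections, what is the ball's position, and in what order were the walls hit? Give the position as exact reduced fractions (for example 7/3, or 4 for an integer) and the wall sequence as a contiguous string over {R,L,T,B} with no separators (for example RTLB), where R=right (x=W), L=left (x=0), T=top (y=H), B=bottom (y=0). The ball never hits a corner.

Final position: (0,1/2)
Wall sequence: TRL

1. t=3 → T at (7,5); v=(2,-1)
2. t=1/2 → R at (8,9/2); v=(-2,-1)
3. t=4 → L at (0,1/2); v=(2,-1)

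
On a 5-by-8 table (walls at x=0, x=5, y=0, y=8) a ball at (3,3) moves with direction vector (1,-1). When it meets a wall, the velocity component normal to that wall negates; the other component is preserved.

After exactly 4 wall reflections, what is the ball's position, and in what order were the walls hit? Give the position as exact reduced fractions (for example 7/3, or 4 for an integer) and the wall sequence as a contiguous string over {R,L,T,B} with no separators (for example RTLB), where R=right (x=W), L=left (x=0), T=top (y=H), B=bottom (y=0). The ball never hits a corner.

Final position: (4,8)
Wall sequence: RBLT

1. t=2 → R at (5,1); v=(-1,-1)
2. t=1 → B at (4,0); v=(-1,1)
3. t=4 → L at (0,4); v=(1,1)
4. t=4 → T at (4,8); v=(1,-1)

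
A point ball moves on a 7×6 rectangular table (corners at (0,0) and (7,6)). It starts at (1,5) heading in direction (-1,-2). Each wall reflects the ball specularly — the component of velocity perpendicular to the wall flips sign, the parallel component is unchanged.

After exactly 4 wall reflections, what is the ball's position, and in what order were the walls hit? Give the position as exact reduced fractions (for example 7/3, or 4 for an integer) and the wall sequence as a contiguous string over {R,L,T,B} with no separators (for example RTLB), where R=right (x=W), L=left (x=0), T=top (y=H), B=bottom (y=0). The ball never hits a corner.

1. t=1 → L at (0,3); v=(1,-2)
2. t=3/2 → B at (3/2,0); v=(1,2)
3. t=3 → T at (9/2,6); v=(1,-2)
4. t=5/2 → R at (7,1); v=(-1,-2)

Final position: (7,1)
Wall sequence: LBTR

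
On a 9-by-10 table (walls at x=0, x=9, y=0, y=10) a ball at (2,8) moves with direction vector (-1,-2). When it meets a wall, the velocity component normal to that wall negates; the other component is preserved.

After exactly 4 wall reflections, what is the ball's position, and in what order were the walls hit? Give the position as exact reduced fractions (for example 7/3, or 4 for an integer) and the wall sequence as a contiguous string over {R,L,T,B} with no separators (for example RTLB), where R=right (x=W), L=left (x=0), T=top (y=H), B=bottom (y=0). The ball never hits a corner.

1. t=2 → L at (0,4); v=(1,-2)
2. t=2 → B at (2,0); v=(1,2)
3. t=5 → T at (7,10); v=(1,-2)
4. t=2 → R at (9,6); v=(-1,-2)

Final position: (9,6)
Wall sequence: LBTR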